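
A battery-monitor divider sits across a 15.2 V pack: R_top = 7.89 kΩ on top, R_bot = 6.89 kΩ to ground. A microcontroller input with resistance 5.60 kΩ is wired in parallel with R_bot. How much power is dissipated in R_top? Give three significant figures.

Total resistance from the source is R_top + (R_bot‖R_L) = 10.98 kΩ, so I = 15.2/10.98 kΩ = 1.384 mA.
P = I²·R_top = (1.384 mA)² × 7.89 kΩ = 15.1 mW.

P ≈ 15.1 mW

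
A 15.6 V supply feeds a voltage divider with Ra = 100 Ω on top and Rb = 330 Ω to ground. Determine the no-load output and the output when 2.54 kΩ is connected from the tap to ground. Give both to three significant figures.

Unloaded: 12.0 V; loaded: 11.6 V

Open-circuit: V = 15.6 × 330/(100 + 330) = 12.0 V.
With the load, Rb becomes Rb‖R_L = 292.1 Ω, so V = 15.6 × 292.1/392.1 = 11.6 V.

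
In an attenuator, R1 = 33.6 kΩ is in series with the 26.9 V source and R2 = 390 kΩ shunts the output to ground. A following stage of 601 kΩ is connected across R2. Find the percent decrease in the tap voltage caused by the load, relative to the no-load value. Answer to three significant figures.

4.90 %

The divider's output (Thévenin) resistance is R1‖R2 = 30.93 kΩ.
Fractional drop under load = R_th/(R_th + R_L) = 30.93 / (30.93 + 601) = 0.04895.
So the output falls by 4.90 %.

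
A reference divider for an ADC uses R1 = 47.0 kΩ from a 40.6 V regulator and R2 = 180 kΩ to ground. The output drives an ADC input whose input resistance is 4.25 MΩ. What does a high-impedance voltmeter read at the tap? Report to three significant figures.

The load sits in parallel with R2: R2‖R_L = (180 × 4250) / (180 + 4250) = 172.7 kΩ.
V_out = 40.6 × 172.7 / (47.0 + 172.7) = 40.6 × 172.7/219.7 = 31.9 V.
(Unloaded it would have been 32.2 V.)

V_out ≈ 31.9 V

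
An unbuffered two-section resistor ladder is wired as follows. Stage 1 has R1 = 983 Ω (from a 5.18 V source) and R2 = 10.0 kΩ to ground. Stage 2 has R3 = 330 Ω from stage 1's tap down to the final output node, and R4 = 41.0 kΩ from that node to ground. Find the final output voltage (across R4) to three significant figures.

Stage 2 presents R3+R4 = 41330 Ω as a load on stage 1's tap.
Stage 1's lower leg becomes R2‖(R3+R4) = 8052 Ω, so V_mid = 5.18 × 8052/9035 = 4.616 V.
Stage 2 is itself unloaded: V_out = V_mid × R4/(R3+R4) = 4.616 × 41000/41330 = 4.58 V.

V_out ≈ 4.58 V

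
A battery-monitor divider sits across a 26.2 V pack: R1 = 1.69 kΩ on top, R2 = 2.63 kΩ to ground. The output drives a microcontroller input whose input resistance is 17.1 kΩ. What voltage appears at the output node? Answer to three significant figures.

V_out ≈ 15.0 V

The load sits in parallel with R2: R2‖R_L = (2.63 × 17.1) / (2.63 + 17.1) = 2.279 kΩ.
V_out = 26.2 × 2.279 / (1.69 + 2.279) = 26.2 × 2.279/3.969 = 15.0 V.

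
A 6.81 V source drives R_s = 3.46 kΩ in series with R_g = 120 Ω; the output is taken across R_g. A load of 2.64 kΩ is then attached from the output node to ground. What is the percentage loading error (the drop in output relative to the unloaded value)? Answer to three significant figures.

The divider's output (Thévenin) resistance is R_s‖R_g = 116.0 Ω.
Fractional drop under load = R_th/(R_th + R_L) = 116.0 / (116.0 + 2640) = 0.04208.
So the output falls by 4.21 %.

4.21 %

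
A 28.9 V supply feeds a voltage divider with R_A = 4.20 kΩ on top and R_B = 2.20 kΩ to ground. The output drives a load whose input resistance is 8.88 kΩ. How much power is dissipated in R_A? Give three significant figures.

P ≈ 98.6 mW

Total resistance from the source is R_A + (R_B‖R_L) = 5.963 kΩ, so I = 28.9/5.963 kΩ = 4.846 mA.
P = I²·R_A = (4.846 mA)² × 4.20 kΩ = 98.6 mW.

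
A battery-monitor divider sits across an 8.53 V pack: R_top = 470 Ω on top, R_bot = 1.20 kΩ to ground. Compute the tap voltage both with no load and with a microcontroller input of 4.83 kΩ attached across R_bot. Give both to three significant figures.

Open-circuit: V = 8.53 × 1200/(470 + 1200) = 6.13 V.
With the load, R_bot becomes R_bot‖R_L = 961.2 Ω, so V = 8.53 × 961.2/1431 = 5.73 V.

Unloaded: 6.13 V; loaded: 5.73 V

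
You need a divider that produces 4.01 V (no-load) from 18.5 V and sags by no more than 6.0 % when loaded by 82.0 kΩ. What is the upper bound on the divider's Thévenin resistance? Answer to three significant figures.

Loading drop = R_th/(R_th + R_L) ≤ 0.0600, so R_th ≤ R_L · ε/(1−ε) = 82.0 kΩ × 0.0600/0.9400 = 5.23 kΩ.

R_th ≤ 5.23 kΩ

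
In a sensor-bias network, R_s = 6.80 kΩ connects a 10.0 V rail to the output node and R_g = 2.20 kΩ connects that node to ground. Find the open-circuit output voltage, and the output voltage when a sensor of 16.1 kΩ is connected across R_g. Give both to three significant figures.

Open-circuit: V = 10.0 × 2.20/(6.80 + 2.20) = 2.44 V.
With the load, R_g becomes R_g‖R_L = 1.936 kΩ, so V = 10.0 × 1.936/8.736 = 2.22 V.

Unloaded: 2.44 V; loaded: 2.22 V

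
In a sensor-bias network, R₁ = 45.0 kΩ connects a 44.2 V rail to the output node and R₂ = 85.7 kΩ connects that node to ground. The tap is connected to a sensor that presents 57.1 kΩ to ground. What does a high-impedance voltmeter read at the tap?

The load sits in parallel with R₂: R₂‖R_L = (85.7 × 57.1) / (85.7 + 57.1) = 34.27 kΩ.
V_out = 44.2 × 34.27 / (45.0 + 34.27) = 44.2 × 34.27/79.27 = 19.1 V.
(Unloaded it would have been 29.0 V.)

V_out ≈ 19.1 V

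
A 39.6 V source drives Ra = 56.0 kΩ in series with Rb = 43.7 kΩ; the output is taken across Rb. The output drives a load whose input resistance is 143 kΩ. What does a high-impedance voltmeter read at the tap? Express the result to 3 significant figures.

The load sits in parallel with Rb: Rb‖R_L = (43.7 × 143) / (43.7 + 143) = 33.47 kΩ.
V_out = 39.6 × 33.47 / (56.0 + 33.47) = 39.6 × 33.47/89.47 = 14.8 V.
(Unloaded it would have been 17.4 V.)

V_out ≈ 14.8 V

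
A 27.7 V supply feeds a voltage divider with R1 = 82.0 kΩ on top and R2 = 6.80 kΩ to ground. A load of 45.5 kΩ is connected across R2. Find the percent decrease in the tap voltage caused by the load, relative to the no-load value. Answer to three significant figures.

12.1 %

Unloaded V = 27.7 × 6.80/88.80 = 2.1212 V.
Loaded: R2‖R_L = 5.916 kΩ, giving V = 27.7 × 5.916/87.92 = 1.8639 V.
Drop = (2.1212 − 1.8639) / 2.1212 = 12.1 %.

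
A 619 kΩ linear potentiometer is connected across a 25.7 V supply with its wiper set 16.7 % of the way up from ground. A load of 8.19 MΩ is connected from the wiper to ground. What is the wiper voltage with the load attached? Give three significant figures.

The wiper splits the pot into (1−α)R = 515.6 kΩ above and αR = 103.4 kΩ below.
Lower section ‖ load = 102.1 kΩ.
V_wiper = 25.7 × 102.1/(515.6 + 102.1) = 4.25 V.

V ≈ 4.25 V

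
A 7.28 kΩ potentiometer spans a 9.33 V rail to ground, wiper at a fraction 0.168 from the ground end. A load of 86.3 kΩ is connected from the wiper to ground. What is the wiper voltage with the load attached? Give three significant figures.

The wiper splits the pot into (1−α)R = 6.057 kΩ above and αR = 1.223 kΩ below.
Lower section ‖ load = 1.206 kΩ.
V_wiper = 9.33 × 1.206/(6.057 + 1.206) = 1.55 V.

V ≈ 1.55 V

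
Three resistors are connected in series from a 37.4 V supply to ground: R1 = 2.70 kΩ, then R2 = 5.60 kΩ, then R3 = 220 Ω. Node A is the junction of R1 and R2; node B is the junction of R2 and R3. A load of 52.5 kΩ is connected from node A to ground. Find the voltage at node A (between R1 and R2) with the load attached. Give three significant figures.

Below node A the series string R2+R3 = 5820 Ω sits in parallel with the 52500 Ω load: 5239 Ω.
V_A = 37.4 × 5239/(2700 + 5239) = 24.7 V.

V ≈ 24.7 V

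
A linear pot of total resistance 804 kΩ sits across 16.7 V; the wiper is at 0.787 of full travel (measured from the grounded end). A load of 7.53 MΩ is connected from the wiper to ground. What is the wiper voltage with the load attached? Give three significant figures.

The wiper splits the pot into (1−α)R = 171.3 kΩ above and αR = 632.7 kΩ below.
Lower section ‖ load = 583.7 kΩ.
V_wiper = 16.7 × 583.7/(171.3 + 583.7) = 12.9 V.

V ≈ 12.9 V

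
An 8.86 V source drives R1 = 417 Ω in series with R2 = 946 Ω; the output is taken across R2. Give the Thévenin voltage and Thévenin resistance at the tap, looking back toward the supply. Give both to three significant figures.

V_th = 6.15 V, R_th = 289 Ω

V_th is the open-circuit tap voltage: 8.86 × 946/(417 + 946) = 6.15 V.
With the supply zeroed, R1 and R2 appear in parallel from the tap: R_th = R1‖R2 = (417 × 946)/1363 = 289 Ω.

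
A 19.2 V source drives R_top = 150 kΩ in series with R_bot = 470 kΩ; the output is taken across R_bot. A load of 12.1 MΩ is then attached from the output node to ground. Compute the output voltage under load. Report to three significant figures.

The load sits in parallel with R_bot: R_bot‖R_L = (470 × 12100) / (470 + 12100) = 452.4 kΩ.
V_out = 19.2 × 452.4 / (150 + 452.4) = 19.2 × 452.4/602.4 = 14.4 V.

V_out ≈ 14.4 V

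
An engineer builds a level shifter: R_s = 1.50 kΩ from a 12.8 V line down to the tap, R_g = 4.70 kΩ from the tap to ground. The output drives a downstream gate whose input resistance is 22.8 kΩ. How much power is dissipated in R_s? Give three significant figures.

P ≈ 8.44 mW

Total resistance from the source is R_s + (R_g‖R_L) = 5.397 kΩ, so I = 12.8/5.397 kΩ = 2.372 mA.
P = I²·R_s = (2.372 mA)² × 1.50 kΩ = 8.44 mW.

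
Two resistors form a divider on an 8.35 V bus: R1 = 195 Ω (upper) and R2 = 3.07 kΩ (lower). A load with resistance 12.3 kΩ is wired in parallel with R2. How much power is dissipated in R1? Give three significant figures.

P ≈ 1.93 mW

Total resistance from the source is R1 + (R2‖R_L) = 2652 Ω, so I = 8.35/2652 Ω = 3.149 mA.
P = I²·R1 = (3.149 mA)² × 195 Ω = 1.93 mW.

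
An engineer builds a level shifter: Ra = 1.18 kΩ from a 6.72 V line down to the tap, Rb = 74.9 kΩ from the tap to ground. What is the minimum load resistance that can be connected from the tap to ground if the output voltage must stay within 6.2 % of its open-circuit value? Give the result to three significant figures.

R_L(min) ≈ 17.6 kΩ

Output resistance R_th = Ra‖Rb = (1.18 × 74.9)/76.08 = 1.162 kΩ.
The fractional drop is R_th/(R_th + R_L); requiring this ≤ 0.0620 gives R_L ≥ R_th(1/0.0620 − 1) = 1.162 × 15.13 = 17.6 kΩ.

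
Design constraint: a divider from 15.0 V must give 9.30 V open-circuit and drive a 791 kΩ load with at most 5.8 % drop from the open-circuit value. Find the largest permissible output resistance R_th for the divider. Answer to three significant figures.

Loading drop = R_th/(R_th + R_L) ≤ 0.0580, so R_th ≤ R_L · ε/(1−ε) = 791 kΩ × 0.0580/0.9420 = 48.7 kΩ.

R_th ≤ 48.7 kΩ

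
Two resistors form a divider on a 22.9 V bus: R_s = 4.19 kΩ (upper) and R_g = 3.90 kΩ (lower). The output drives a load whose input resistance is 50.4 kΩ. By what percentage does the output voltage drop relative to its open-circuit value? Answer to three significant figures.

The divider's output (Thévenin) resistance is R_s‖R_g = 2.020 kΩ.
Fractional drop under load = R_th/(R_th + R_L) = 2.020 / (2.020 + 50.4) = 0.03853.
So the output falls by 3.85 %.

3.85 %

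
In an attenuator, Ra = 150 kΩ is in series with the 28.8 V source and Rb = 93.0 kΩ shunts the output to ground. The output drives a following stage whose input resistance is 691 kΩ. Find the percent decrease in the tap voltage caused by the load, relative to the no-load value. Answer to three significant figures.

7.67 %

The divider's output (Thévenin) resistance is Ra‖Rb = 57.41 kΩ.
Fractional drop under load = R_th/(R_th + R_L) = 57.41 / (57.41 + 691) = 0.07671.
So the output falls by 7.67 %.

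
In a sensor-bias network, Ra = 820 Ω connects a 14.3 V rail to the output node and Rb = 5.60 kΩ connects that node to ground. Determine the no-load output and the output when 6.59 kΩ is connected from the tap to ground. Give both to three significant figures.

Open-circuit: V = 14.3 × 5600/(820 + 5600) = 12.5 V.
With the load, Rb becomes Rb‖R_L = 3027 Ω, so V = 14.3 × 3027/3847 = 11.3 V.

Unloaded: 12.5 V; loaded: 11.3 V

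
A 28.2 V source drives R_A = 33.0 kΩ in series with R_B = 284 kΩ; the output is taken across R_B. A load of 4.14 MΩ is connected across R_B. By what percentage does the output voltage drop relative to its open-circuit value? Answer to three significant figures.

0.709 %

The divider's output (Thévenin) resistance is R_A‖R_B = 29.56 kΩ.
Fractional drop under load = R_th/(R_th + R_L) = 29.56 / (29.56 + 4140) = 0.007091.
So the output falls by 0.709 %.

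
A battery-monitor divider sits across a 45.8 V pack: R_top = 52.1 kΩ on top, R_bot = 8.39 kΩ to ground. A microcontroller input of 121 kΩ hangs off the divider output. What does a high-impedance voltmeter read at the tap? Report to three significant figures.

V_out ≈ 5.99 V

The load sits in parallel with R_bot: R_bot‖R_L = (8.39 × 121) / (8.39 + 121) = 7.846 kΩ.
V_out = 45.8 × 7.846 / (52.1 + 7.846) = 45.8 × 7.846/59.95 = 5.99 V.
(Unloaded it would have been 6.35 V.)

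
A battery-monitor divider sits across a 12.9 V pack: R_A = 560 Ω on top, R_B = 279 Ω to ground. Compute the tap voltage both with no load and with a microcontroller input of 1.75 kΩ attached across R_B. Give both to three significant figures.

Open-circuit: V = 12.9 × 279/(560 + 279) = 4.29 V.
With the load, R_B becomes R_B‖R_L = 240.6 Ω, so V = 12.9 × 240.6/800.6 = 3.88 V.

Unloaded: 4.29 V; loaded: 3.88 V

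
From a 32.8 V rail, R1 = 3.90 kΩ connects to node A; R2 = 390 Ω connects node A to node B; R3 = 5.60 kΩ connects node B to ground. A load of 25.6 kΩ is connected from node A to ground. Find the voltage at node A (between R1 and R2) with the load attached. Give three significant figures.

Below node A the series string R2+R3 = 5990 Ω sits in parallel with the 25600 Ω load: 4854 Ω.
V_A = 32.8 × 4854/(3900 + 4854) = 18.2 V.

V ≈ 18.2 V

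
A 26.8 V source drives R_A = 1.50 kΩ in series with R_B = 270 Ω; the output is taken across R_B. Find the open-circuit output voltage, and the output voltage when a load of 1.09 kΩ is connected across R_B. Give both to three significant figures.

Unloaded: 4.09 V; loaded: 3.38 V

Open-circuit: V = 26.8 × 270/(1500 + 270) = 4.09 V.
With the load, R_B becomes R_B‖R_L = 216.4 Ω, so V = 26.8 × 216.4/1716 = 3.38 V.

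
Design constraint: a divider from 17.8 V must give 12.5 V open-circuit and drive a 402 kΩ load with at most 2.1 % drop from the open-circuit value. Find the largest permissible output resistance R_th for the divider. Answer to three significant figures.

Loading drop = R_th/(R_th + R_L) ≤ 0.0210, so R_th ≤ R_L · ε/(1−ε) = 402 kΩ × 0.0210/0.9790 = 8.62 kΩ.

R_th ≤ 8.62 kΩ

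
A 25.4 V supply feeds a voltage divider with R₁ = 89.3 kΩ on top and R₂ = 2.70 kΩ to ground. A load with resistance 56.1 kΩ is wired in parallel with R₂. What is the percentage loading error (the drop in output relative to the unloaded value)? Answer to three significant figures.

The divider's output (Thévenin) resistance is R₁‖R₂ = 2.621 kΩ.
Fractional drop under load = R_th/(R_th + R_L) = 2.621 / (2.621 + 56.1) = 0.04463.
So the output falls by 4.46 %.

4.46 %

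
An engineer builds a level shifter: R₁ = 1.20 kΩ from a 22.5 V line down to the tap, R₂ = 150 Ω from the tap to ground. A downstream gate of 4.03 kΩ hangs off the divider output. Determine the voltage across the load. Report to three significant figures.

V_out ≈ 2.42 V

The load sits in parallel with R₂: R₂‖R_L = (150 × 4030) / (150 + 4030) = 144.6 Ω.
V_out = 22.5 × 144.6 / (1200 + 144.6) = 22.5 × 144.6/1345 = 2.42 V.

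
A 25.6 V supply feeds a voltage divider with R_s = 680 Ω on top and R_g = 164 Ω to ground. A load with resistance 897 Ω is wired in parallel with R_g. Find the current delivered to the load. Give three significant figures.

I_L ≈ 4.83 mA

R_g‖R_L = 138.7 Ω; V_out = 25.6 × 138.7/818.7 = 4.336 V.
I_L = V_out / R_L = 4.336 / 897 Ω = 4.83 mA.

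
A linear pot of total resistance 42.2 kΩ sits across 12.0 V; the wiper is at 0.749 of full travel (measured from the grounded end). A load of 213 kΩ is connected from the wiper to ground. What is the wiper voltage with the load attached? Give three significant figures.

The wiper splits the pot into (1−α)R = 10.59 kΩ above and αR = 31.61 kΩ below.
Lower section ‖ load = 27.52 kΩ.
V_wiper = 12.0 × 27.52/(10.59 + 27.52) = 8.67 V.

V ≈ 8.67 V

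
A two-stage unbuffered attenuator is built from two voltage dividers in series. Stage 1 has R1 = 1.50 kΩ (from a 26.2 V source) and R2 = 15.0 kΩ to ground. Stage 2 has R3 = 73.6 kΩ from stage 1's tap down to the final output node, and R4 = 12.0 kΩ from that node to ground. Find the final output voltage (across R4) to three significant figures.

V_out ≈ 3.29 V

Stage 2 presents R3+R4 = 85.60 kΩ as a load on stage 1's tap.
Stage 1's lower leg becomes R2‖(R3+R4) = 12.76 kΩ, so V_mid = 26.2 × 12.76/14.26 = 23.44 V.
Stage 2 is itself unloaded: V_out = V_mid × R4/(R3+R4) = 23.44 × 12.0/85.60 = 3.29 V.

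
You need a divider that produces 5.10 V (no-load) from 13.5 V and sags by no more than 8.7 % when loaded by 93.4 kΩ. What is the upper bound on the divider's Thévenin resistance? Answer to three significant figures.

Loading drop = R_th/(R_th + R_L) ≤ 0.0870, so R_th ≤ R_L · ε/(1−ε) = 93.4 kΩ × 0.0870/0.9130 = 8.90 kΩ.
(Any R1, R2 with R2/(R1+R2) = 0.378 and R1‖R2 ≤ 8.90 kΩ will meet the spec.)

R_th ≤ 8.90 kΩ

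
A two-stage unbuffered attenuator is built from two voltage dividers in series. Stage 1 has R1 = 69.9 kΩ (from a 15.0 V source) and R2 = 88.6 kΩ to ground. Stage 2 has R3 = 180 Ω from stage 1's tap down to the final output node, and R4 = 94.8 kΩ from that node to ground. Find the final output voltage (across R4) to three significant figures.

V_out ≈ 5.93 V

Stage 2 presents R3+R4 = 94980 Ω as a load on stage 1's tap.
Stage 1's lower leg becomes R2‖(R3+R4) = 45840 Ω, so V_mid = 15.0 × 45840/115700 = 5.941 V.
Stage 2 is itself unloaded: V_out = V_mid × R4/(R3+R4) = 5.941 × 94800/94980 = 5.93 V.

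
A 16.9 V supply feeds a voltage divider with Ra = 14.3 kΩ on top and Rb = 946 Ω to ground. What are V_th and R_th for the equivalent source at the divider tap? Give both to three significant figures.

V_th = 1.05 V, R_th = 887 Ω

V_th is the open-circuit tap voltage: 16.9 × 946/(14300 + 946) = 1.05 V.
With the supply zeroed, Ra and Rb appear in parallel from the tap: R_th = Ra‖Rb = (14300 × 946)/15250 = 887 Ω.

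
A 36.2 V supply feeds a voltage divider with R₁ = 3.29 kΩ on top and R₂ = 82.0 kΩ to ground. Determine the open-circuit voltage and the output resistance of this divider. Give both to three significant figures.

V_th is the open-circuit tap voltage: 36.2 × 82.0/(3.29 + 82.0) = 34.8 V.
With the supply zeroed, R₁ and R₂ appear in parallel from the tap: R_th = R₁‖R₂ = (3.29 × 82.0)/85.29 = 3.16 kΩ.

V_th = 34.8 V, R_th = 3.16 kΩ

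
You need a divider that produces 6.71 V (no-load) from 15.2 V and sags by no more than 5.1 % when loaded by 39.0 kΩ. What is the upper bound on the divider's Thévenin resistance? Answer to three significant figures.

R_th ≤ 2.10 kΩ

Loading drop = R_th/(R_th + R_L) ≤ 0.0510, so R_th ≤ R_L · ε/(1−ε) = 39.0 kΩ × 0.0510/0.9490 = 2.10 kΩ.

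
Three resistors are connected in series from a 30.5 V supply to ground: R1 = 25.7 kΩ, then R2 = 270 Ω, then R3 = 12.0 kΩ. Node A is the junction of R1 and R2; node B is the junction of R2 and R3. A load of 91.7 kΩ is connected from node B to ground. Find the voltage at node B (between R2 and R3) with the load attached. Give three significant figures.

V ≈ 8.85 V

At node B, R3 is in parallel with the load: R3‖R_L = 10610 Ω.
Below node A the resistance is R2 + (R3‖R_L) = 10880 Ω, so V_A = 30.5 × 10880/36580 = 9.072 V.
Then V_B = V_A × (R3‖R_L)/(R2 + R3‖R_L) = 9.072 × 10610/10880 = 8.85 V.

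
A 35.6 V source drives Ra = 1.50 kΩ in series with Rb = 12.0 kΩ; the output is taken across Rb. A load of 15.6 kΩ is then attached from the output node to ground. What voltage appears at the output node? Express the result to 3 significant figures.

The load sits in parallel with Rb: Rb‖R_L = (12.0 × 15.6) / (12.0 + 15.6) = 6.783 kΩ.
V_out = 35.6 × 6.783 / (1.50 + 6.783) = 35.6 × 6.783/8.283 = 29.2 V.

V_out ≈ 29.2 V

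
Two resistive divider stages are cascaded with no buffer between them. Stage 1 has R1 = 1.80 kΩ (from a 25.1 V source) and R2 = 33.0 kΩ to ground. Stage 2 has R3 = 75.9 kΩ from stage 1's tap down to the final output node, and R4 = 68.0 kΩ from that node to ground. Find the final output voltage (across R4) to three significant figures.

Stage 2 presents R3+R4 = 143.9 kΩ as a load on stage 1's tap.
Stage 1's lower leg becomes R2‖(R3+R4) = 26.84 kΩ, so V_mid = 25.1 × 26.84/28.64 = 23.52 V.
Stage 2 is itself unloaded: V_out = V_mid × R4/(R3+R4) = 23.52 × 68.0/143.9 = 11.1 V.

V_out ≈ 11.1 V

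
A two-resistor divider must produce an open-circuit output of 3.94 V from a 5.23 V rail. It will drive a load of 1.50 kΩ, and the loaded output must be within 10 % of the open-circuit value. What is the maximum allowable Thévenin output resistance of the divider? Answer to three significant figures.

R_th ≤ 167 Ω

Loading drop = R_th/(R_th + R_L) ≤ 0.100, so R_th ≤ R_L · ε/(1−ε) = 1.50 kΩ × 0.100/0.9000 = 167 Ω.
(Any R1, R2 with R2/(R1+R2) = 0.753 and R1‖R2 ≤ 167 Ω will meet the spec.)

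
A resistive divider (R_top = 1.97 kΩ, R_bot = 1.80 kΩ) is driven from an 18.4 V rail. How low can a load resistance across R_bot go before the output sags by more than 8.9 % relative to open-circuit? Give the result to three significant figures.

R_L(min) ≈ 9.63 kΩ

Output resistance R_th = R_top‖R_bot = (1970 × 1800)/3770 = 940.6 Ω.
The fractional drop is R_th/(R_th + R_L); requiring this ≤ 0.0890 gives R_L ≥ R_th(1/0.0890 − 1) = 940.6 × 10.24 = 9.63 kΩ.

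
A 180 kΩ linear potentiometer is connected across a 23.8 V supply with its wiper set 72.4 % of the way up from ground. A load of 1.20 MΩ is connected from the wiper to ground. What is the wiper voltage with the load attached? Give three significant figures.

V ≈ 16.7 V

The wiper splits the pot into (1−α)R = 49.68 kΩ above and αR = 130.3 kΩ below.
Lower section ‖ load = 117.6 kΩ.
V_wiper = 23.8 × 117.6/(49.68 + 117.6) = 16.7 V.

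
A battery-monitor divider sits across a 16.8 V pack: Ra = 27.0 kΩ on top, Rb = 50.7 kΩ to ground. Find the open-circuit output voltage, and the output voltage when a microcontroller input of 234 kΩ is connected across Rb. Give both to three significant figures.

Unloaded: 11.0 V; loaded: 10.2 V

Open-circuit: V = 16.8 × 50.7/(27.0 + 50.7) = 11.0 V.
With the load, Rb becomes Rb‖R_L = 41.67 kΩ, so V = 16.8 × 41.67/68.67 = 10.2 V.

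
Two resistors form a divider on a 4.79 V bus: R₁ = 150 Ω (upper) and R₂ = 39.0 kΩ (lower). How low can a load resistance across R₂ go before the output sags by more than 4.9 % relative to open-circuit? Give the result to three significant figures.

Output resistance R_th = R₁‖R₂ = (150 × 39000)/39150 = 149.4 Ω.
The fractional drop is R_th/(R_th + R_L); requiring this ≤ 0.0490 gives R_L ≥ R_th(1/0.0490 − 1) = 149.4 × 19.41 = 2.90 kΩ.

R_L(min) ≈ 2.90 kΩ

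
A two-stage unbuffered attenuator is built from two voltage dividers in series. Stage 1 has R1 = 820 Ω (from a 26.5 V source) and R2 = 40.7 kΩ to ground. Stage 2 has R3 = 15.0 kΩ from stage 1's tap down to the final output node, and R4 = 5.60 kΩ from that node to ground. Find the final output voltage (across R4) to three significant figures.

V_out ≈ 6.80 V

Stage 2 presents R3+R4 = 20600 Ω as a load on stage 1's tap.
Stage 1's lower leg becomes R2‖(R3+R4) = 13680 Ω, so V_mid = 26.5 × 13680/14500 = 25.00 V.
Stage 2 is itself unloaded: V_out = V_mid × R4/(R3+R4) = 25.00 × 5600/20600 = 6.80 V.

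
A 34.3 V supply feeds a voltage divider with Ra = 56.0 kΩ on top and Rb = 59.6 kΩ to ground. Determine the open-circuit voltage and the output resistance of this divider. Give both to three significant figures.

V_th is the open-circuit tap voltage: 34.3 × 59.6/(56.0 + 59.6) = 17.7 V.
With the supply zeroed, Ra and Rb appear in parallel from the tap: R_th = Ra‖Rb = (56.0 × 59.6)/115.6 = 28.9 kΩ.

V_th = 17.7 V, R_th = 28.9 kΩ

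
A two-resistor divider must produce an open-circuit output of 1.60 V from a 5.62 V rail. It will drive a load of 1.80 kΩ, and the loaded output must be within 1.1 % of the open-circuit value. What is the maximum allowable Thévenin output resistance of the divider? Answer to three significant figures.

R_th ≤ 20.0 Ω

Loading drop = R_th/(R_th + R_L) ≤ 0.0110, so R_th ≤ R_L · ε/(1−ε) = 1.80 kΩ × 0.0110/0.9890 = 20.0 Ω.
(Any R1, R2 with R2/(R1+R2) = 0.285 and R1‖R2 ≤ 20.0 Ω will meet the spec.)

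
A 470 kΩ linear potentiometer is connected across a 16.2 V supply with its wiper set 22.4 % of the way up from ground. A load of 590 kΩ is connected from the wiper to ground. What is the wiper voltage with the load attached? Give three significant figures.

The wiper splits the pot into (1−α)R = 364.7 kΩ above and αR = 105.3 kΩ below.
Lower section ‖ load = 89.34 kΩ.
V_wiper = 16.2 × 89.34/(364.7 + 89.34) = 3.19 V.

V ≈ 3.19 V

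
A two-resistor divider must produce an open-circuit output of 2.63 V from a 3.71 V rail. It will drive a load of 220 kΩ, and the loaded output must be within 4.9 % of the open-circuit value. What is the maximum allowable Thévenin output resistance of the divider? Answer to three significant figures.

Loading drop = R_th/(R_th + R_L) ≤ 0.0490, so R_th ≤ R_L · ε/(1−ε) = 220 kΩ × 0.0490/0.9510 = 11.3 kΩ.

R_th ≤ 11.3 kΩ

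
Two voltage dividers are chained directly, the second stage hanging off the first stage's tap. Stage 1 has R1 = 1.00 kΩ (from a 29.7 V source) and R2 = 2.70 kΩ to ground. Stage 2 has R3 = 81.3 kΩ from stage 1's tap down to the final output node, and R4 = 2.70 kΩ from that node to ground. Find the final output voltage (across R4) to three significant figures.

V_out ≈ 0.691 V

Stage 2 presents R3+R4 = 84.00 kΩ as a load on stage 1's tap.
Stage 1's lower leg becomes R2‖(R3+R4) = 2.616 kΩ, so V_mid = 29.7 × 2.616/3.616 = 21.49 V.
Stage 2 is itself unloaded: V_out = V_mid × R4/(R3+R4) = 21.49 × 2.70/84.00 = 0.691 V.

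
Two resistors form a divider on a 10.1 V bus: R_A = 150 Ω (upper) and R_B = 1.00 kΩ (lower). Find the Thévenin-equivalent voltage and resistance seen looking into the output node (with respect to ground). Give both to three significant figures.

V_th = 8.78 V, R_th = 130 Ω

V_th is the open-circuit tap voltage: 10.1 × 1000/(150 + 1000) = 8.78 V.
With the supply zeroed, R_A and R_B appear in parallel from the tap: R_th = R_A‖R_B = (150 × 1000)/1150 = 130 Ω.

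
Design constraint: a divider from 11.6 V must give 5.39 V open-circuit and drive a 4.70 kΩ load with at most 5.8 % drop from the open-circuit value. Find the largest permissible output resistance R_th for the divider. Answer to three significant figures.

Loading drop = R_th/(R_th + R_L) ≤ 0.0580, so R_th ≤ R_L · ε/(1−ε) = 4.70 kΩ × 0.0580/0.9420 = 289 Ω.

R_th ≤ 289 Ω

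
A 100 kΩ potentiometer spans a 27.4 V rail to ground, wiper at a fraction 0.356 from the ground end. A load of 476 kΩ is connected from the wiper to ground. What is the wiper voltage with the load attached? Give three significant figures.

The wiper splits the pot into (1−α)R = 64.40 kΩ above and αR = 35.60 kΩ below.
Lower section ‖ load = 33.12 kΩ.
V_wiper = 27.4 × 33.12/(64.40 + 33.12) = 9.31 V.

V ≈ 9.31 V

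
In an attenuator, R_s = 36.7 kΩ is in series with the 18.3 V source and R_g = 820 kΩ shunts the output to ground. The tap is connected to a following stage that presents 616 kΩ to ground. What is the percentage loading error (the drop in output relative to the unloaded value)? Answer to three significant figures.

5.39 %

The divider's output (Thévenin) resistance is R_s‖R_g = 35.13 kΩ.
Fractional drop under load = R_th/(R_th + R_L) = 35.13 / (35.13 + 616) = 0.05395.
So the output falls by 5.39 %.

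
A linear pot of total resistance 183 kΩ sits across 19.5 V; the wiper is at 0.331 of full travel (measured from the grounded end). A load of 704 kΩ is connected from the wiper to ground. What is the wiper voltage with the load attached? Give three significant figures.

V ≈ 6.10 V

The wiper splits the pot into (1−α)R = 122.4 kΩ above and αR = 60.57 kΩ below.
Lower section ‖ load = 55.77 kΩ.
V_wiper = 19.5 × 55.77/(122.4 + 55.77) = 6.10 V.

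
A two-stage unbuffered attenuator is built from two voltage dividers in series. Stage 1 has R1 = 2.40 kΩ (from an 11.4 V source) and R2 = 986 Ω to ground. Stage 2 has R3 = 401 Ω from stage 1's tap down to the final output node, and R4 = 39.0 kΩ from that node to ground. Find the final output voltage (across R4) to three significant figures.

Stage 2 presents R3+R4 = 39400 Ω as a load on stage 1's tap.
Stage 1's lower leg becomes R2‖(R3+R4) = 961.9 Ω, so V_mid = 11.4 × 961.9/3362 = 3.262 V.
Stage 2 is itself unloaded: V_out = V_mid × R4/(R3+R4) = 3.262 × 39000/39400 = 3.23 V.

V_out ≈ 3.23 V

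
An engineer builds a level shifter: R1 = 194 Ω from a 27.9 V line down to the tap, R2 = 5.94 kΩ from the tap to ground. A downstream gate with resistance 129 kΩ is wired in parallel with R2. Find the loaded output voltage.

V_out ≈ 27.0 V

The load sits in parallel with R2: R2‖R_L = (5940 × 129000) / (5940 + 129000) = 5679 Ω.
V_out = 27.9 × 5679 / (194 + 5679) = 27.9 × 5679/5873 = 27.0 V.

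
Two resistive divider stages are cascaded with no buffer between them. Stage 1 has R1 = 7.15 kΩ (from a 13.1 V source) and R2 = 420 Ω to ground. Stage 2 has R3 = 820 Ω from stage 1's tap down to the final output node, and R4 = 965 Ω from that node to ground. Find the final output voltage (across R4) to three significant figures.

Stage 2 presents R3+R4 = 1785 Ω as a load on stage 1's tap.
Stage 1's lower leg becomes R2‖(R3+R4) = 340.0 Ω, so V_mid = 13.1 × 340.0/7490 = 0.5947 V.
Stage 2 is itself unloaded: V_out = V_mid × R4/(R3+R4) = 0.5947 × 965/1785 = 0.321 V.

V_out ≈ 0.321 V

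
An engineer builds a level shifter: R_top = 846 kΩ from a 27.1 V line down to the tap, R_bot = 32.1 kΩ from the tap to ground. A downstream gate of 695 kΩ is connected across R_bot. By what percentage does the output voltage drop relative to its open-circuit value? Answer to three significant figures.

The divider's output (Thévenin) resistance is R_top‖R_bot = 30.93 kΩ.
Fractional drop under load = R_th/(R_th + R_L) = 30.93 / (30.93 + 695) = 0.04260.
So the output falls by 4.26 %.

4.26 %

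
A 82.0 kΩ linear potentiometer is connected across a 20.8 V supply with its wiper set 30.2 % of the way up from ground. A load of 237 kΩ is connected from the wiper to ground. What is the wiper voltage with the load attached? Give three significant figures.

V ≈ 5.85 V

The wiper splits the pot into (1−α)R = 57.24 kΩ above and αR = 24.76 kΩ below.
Lower section ‖ load = 22.42 kΩ.
V_wiper = 20.8 × 22.42/(57.24 + 22.42) = 5.85 V.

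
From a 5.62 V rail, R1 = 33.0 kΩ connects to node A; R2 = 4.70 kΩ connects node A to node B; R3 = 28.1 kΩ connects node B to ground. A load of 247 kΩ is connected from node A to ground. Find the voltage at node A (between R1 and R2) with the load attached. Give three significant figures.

V ≈ 2.63 V

Below node A the series string R2+R3 = 32.80 kΩ sits in parallel with the 247 kΩ load: 28.95 kΩ.
V_A = 5.62 × 28.95/(33.0 + 28.95) = 2.63 V.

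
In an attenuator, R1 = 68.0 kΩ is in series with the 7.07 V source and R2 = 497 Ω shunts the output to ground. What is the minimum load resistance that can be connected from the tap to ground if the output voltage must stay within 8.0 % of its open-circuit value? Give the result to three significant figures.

Output resistance R_th = R1‖R2 = (68000 × 497)/68500 = 493.4 Ω.
The fractional drop is R_th/(R_th + R_L); requiring this ≤ 0.0800 gives R_L ≥ R_th(1/0.0800 − 1) = 493.4 × 11.50 = 5.67 kΩ.

R_L(min) ≈ 5.67 kΩ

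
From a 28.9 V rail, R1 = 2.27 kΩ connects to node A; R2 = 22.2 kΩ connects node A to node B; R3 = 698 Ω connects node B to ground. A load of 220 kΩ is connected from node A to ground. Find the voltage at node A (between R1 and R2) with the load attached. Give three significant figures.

Below node A the series string R2+R3 = 22900 Ω sits in parallel with the 220000 Ω load: 20740 Ω.
V_A = 28.9 × 20740/(2270 + 20740) = 26.0 V.

V ≈ 26.0 V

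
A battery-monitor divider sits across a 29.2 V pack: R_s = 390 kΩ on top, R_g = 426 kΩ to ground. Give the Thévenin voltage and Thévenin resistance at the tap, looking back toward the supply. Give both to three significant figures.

V_th is the open-circuit tap voltage: 29.2 × 426/(390 + 426) = 15.2 V.
With the supply zeroed, R_s and R_g appear in parallel from the tap: R_th = R_s‖R_g = (390 × 426)/816.0 = 204 kΩ.

V_th = 15.2 V, R_th = 204 kΩ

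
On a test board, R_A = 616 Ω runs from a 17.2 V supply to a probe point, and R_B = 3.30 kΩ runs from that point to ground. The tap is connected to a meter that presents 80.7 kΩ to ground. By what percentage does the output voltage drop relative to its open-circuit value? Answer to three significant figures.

0.639 %

The divider's output (Thévenin) resistance is R_A‖R_B = 519.1 Ω.
Fractional drop under load = R_th/(R_th + R_L) = 519.1 / (519.1 + 80700) = 0.006391.
So the output falls by 0.639 %.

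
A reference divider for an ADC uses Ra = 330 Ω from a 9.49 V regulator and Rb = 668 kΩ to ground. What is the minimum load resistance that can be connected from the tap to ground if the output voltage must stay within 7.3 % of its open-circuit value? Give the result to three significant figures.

Output resistance R_th = Ra‖Rb = (330 × 668000)/668300 = 329.8 Ω.
The fractional drop is R_th/(R_th + R_L); requiring this ≤ 0.0730 gives R_L ≥ R_th(1/0.0730 − 1) = 329.8 × 12.70 = 4.19 kΩ.

R_L(min) ≈ 4.19 kΩ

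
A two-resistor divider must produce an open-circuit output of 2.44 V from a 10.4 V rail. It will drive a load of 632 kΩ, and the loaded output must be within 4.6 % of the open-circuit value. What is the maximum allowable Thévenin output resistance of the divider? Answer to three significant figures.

Loading drop = R_th/(R_th + R_L) ≤ 0.0460, so R_th ≤ R_L · ε/(1−ε) = 632 kΩ × 0.0460/0.9540 = 30.5 kΩ.
(Any R1, R2 with R2/(R1+R2) = 0.235 and R1‖R2 ≤ 30.5 kΩ will meet the spec.)

R_th ≤ 30.5 kΩ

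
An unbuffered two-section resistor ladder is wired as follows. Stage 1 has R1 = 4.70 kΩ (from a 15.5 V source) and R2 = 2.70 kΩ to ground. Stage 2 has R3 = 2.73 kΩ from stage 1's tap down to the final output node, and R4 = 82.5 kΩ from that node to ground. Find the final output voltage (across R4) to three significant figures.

Stage 2 presents R3+R4 = 85.23 kΩ as a load on stage 1's tap.
Stage 1's lower leg becomes R2‖(R3+R4) = 2.617 kΩ, so V_mid = 15.5 × 2.617/7.317 = 5.544 V.
Stage 2 is itself unloaded: V_out = V_mid × R4/(R3+R4) = 5.544 × 82.5/85.23 = 5.37 V.

V_out ≈ 5.37 V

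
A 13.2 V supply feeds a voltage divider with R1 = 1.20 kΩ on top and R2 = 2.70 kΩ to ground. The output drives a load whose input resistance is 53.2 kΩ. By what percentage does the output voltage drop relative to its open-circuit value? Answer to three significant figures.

The divider's output (Thévenin) resistance is R1‖R2 = 0.8308 kΩ.
Fractional drop under load = R_th/(R_th + R_L) = 0.8308 / (0.8308 + 53.2) = 0.01538.
So the output falls by 1.54 %.

1.54 %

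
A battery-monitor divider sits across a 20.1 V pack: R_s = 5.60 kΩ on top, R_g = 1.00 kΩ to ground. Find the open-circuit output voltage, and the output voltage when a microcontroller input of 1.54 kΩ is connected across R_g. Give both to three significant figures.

Open-circuit: V = 20.1 × 1.00/(5.60 + 1.00) = 3.05 V.
With the load, R_g becomes R_g‖R_L = 0.6063 kΩ, so V = 20.1 × 0.6063/6.206 = 1.96 V.

Unloaded: 3.05 V; loaded: 1.96 V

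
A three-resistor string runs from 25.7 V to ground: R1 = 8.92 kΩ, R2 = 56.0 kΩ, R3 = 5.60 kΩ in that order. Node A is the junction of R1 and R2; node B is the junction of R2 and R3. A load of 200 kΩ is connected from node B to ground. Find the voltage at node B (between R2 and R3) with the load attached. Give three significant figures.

V ≈ 1.99 V

At node B, R3 is in parallel with the load: R3‖R_L = 5.447 kΩ.
Below node A the resistance is R2 + (R3‖R_L) = 61.45 kΩ, so V_A = 25.7 × 61.45/70.37 = 22.44 V.
Then V_B = V_A × (R3‖R_L)/(R2 + R3‖R_L) = 22.44 × 5.447/61.45 = 1.99 V.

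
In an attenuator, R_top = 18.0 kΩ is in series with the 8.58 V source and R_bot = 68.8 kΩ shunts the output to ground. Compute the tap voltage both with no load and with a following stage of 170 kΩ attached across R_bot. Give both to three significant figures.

Unloaded: 6.80 V; loaded: 6.27 V

Open-circuit: V = 8.58 × 68.8/(18.0 + 68.8) = 6.80 V.
With the load, R_bot becomes R_bot‖R_L = 48.98 kΩ, so V = 8.58 × 48.98/66.98 = 6.27 V.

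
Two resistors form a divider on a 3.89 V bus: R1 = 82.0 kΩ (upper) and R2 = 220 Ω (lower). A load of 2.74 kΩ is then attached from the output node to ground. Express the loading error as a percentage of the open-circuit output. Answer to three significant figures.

7.41 %

The divider's output (Thévenin) resistance is R1‖R2 = 219.4 Ω.
Fractional drop under load = R_th/(R_th + R_L) = 219.4 / (219.4 + 2740) = 0.07414.
So the output falls by 7.41 %.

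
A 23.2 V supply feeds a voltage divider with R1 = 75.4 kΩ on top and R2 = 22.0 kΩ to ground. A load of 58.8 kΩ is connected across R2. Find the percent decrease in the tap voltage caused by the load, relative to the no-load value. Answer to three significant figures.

Unloaded V = 23.2 × 22.0/97.40 = 5.240 V.
Loaded: R2‖R_L = 16.01 kΩ, giving V = 23.2 × 16.01/91.41 = 4.063 V.
Drop = (5.240 − 4.063) / 5.240 = 22.5 %.

22.5 %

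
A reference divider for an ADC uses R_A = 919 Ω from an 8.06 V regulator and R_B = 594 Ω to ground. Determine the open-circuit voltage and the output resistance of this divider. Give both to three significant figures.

V_th = 3.16 V, R_th = 361 Ω

V_th is the open-circuit tap voltage: 8.06 × 594/(919 + 594) = 3.16 V.
With the supply zeroed, R_A and R_B appear in parallel from the tap: R_th = R_A‖R_B = (919 × 594)/1513 = 361 Ω.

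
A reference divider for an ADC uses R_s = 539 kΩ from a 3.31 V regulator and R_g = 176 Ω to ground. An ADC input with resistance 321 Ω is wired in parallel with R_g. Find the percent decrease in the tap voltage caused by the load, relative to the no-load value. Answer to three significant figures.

Unloaded V = 3.31 × 176/539200 = 0.001080 V.
Loaded: R_g‖R_L = 113.7 Ω, giving V = 3.31 × 113.7/539100 = 0.0006979 V.
Drop = (0.001080 − 0.0006979) / 0.001080 = 35.4 %.

35.4 %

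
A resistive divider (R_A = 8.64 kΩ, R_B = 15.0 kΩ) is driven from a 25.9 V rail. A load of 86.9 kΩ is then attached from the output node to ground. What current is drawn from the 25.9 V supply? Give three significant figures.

R_B‖R_L = 12.79 kΩ, so the source sees R_A + R_B‖R_L = 21.43 kΩ.
I = 25.9 V / 21.43 kΩ = 1.21 mA.

I ≈ 1.21 mA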